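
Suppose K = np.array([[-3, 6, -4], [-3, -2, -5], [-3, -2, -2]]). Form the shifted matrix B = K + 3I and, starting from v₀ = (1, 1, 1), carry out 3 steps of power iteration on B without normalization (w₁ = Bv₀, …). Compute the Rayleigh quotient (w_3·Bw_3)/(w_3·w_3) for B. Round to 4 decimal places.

-3.0863

B = K + 3I has rows (0, 6, -4); (-3, 1, -5); (-3, -2, 1)
w1 = Bv₀ = (0·1 + 6·1 + (-4)·1; (-3)·1 + 1·1 + (-5)·1; (-3)·1 + (-2)·1 + 1·1) = (2, -7, -4)
w2 = Bw1 = (0·2 + 6·(-7) + (-4)·(-4); (-3)·2 + 1·(-7) + (-5)·(-4); (-3)·2 + (-2)·(-7) + 1·(-4)) = (-26, 7, 4)
w3 = Bw2 = (26, 65, 68)
Bw3 = (118, -353, -140)
w3·Bw3 = -29397; w3·w3 = 9525; μ ≈ -29397/9525 = -3.0863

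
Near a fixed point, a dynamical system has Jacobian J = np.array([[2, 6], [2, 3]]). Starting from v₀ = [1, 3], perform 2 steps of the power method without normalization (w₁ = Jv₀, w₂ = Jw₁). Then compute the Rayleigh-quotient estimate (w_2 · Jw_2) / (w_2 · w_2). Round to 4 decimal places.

w1 = Jv₀ = (2·1 + 6·3; 2·1 + 3·3) = (20, 11)
w2 = Jw1 = (2·20 + 6·11; 2·20 + 3·11) = (106, 73)
Jw2 = (650, 431)
w2·Jw2 = 106·650 + 73·431 = 100363; w2·w2 = 106·106 + 73·73 = 16565
λ ≈ 100363/16565 = 6.0587

6.0587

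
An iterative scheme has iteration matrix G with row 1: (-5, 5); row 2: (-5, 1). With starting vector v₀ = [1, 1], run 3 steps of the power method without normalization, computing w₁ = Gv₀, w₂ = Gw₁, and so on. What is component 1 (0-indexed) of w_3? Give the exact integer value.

96

w1 = Gv₀ = ((-5)·1 + 5·1; (-5)·1 + 1·1) = (0, -4)
w2 = Gw1 = ((-5)·0 + 5·(-4); (-5)·0 + 1·(-4)) = (-20, -4)
w3 = Gw2 = (80, 96)
The requested component of w3 is 96.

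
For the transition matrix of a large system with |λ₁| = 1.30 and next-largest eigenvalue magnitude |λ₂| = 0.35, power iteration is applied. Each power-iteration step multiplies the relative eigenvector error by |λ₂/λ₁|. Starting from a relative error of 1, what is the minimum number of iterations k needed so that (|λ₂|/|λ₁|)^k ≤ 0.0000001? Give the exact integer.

|λ₂/λ₁| = 0.35/1.30 = 0.26923
Need k ≥ ln(0.0000001) / ln(0.26923) = -16.1181 / -1.3122 ≈ 12.283
Smallest integer k satisfying the bound: 13

13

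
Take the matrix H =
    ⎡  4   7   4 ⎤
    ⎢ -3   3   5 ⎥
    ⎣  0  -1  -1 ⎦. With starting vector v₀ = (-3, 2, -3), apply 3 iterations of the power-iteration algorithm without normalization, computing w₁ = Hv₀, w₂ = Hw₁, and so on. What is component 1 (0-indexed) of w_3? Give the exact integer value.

208

w1 = Hv₀ = (4·(-3) + 7·2 + 4·(-3); (-3)·(-3) + 3·2 + 5·(-3); 0·(-3) + (-1)·2 + (-1)·(-3)) = (-10, 0, 1)
w2 = Hw1 = (4·(-10) + 7·0 + 4·1; (-3)·(-10) + 3·0 + 5·1; 0·(-10) + (-1)·0 + (-1)·1) = (-36, 35, -1)
w3 = Hw2 = (97, 208, -34)
The requested component of w3 is 208.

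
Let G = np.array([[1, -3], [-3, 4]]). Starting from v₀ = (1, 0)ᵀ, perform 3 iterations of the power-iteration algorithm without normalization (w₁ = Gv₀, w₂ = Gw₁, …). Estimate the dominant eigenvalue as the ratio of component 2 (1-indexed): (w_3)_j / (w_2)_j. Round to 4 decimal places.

w1 = Gv₀ = (1, -3)
w2 = Gw1 = (10, -15)
w3 = Gw2 = (55, -90)
Ratio at component: -90 / -15 = 6.0000

6.0000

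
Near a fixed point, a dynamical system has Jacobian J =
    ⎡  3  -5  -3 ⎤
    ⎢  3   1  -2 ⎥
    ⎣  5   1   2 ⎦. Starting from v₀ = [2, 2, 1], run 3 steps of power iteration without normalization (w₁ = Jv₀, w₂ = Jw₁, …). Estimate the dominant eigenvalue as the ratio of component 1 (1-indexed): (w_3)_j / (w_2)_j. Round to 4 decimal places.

w1 = Jv₀ = (-7, 6, 14)
w2 = Jw1 = (-93, -43, -1)
w3 = Jw2 = (-61, -320, -510)
Ratio at component: -61 / -93 = 0.6559

0.6559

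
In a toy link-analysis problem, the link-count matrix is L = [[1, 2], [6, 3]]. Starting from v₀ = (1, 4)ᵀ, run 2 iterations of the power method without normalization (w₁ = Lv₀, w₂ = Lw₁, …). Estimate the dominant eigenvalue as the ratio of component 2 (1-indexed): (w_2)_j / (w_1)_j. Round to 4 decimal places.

6.0000

w1 = Lv₀ = (1·1 + 2·4; 6·1 + 3·4) = (9, 18)
w2 = Lw1 = (1·9 + 2·18; 6·9 + 3·18) = (45, 108)
Ratio at component: 108 / 18 = 6.0000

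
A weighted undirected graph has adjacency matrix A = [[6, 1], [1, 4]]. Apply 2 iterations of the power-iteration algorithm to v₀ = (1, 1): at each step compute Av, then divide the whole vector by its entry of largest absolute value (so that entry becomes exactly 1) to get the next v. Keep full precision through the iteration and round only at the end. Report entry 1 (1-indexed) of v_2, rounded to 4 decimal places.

1.0000

Av0 = (7.00000, 5.00000); divide by 7.00000 → v1 = (1.00000, 0.71429)
Av1 = (6.71429, 3.85714); divide by 6.71429 → v2 = (1.00000, 0.57447)
Requested entry of v2: 47/47 = 1.0000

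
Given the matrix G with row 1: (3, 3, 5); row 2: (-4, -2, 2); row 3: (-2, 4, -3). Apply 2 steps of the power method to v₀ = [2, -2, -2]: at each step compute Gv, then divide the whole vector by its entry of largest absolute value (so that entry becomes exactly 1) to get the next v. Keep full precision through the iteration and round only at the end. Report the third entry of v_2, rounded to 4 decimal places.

Gv0 = (-10.00000, -8.00000, -6.00000); divide by -10.00000 → v1 = (1.00000, 0.80000, 0.60000)
Gv1 = (8.40000, -4.40000, -0.60000); divide by 8.40000 → v2 = (1.00000, -0.52381, -0.07143)
Requested entry of v2: 6/-84 = -0.0714

-0.0714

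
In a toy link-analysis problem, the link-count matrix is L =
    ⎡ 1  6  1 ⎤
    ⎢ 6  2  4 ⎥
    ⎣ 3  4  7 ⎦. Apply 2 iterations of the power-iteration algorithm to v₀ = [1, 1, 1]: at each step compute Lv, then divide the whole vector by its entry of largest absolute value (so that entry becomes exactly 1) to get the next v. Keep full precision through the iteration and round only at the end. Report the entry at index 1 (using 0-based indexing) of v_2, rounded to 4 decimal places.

Lv0 = (8.00000, 12.00000, 14.00000); divide by 14.00000 → v1 = (0.57143, 0.85714, 1.00000)
Lv1 = (6.71429, 9.14286, 12.14286); divide by 12.14286 → v2 = (0.55294, 0.75294, 1.00000)
Requested entry of v2: 128/170 = 0.7529

0.7529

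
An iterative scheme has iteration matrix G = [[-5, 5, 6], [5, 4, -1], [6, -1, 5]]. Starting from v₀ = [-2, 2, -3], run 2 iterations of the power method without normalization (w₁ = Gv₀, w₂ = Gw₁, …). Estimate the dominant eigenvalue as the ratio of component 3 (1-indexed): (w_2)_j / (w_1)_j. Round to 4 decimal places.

w1 = Gv₀ = (2, 1, -29)
w2 = Gw1 = (-179, 43, -134)
Ratio at component: -134 / -29 = 4.6207

4.6207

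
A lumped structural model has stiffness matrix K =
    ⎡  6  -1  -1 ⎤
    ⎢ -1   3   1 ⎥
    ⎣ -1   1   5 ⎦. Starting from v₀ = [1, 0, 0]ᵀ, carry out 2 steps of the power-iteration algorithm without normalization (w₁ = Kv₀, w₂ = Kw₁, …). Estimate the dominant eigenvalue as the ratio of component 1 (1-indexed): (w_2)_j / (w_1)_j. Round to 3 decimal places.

λ ≈ 6.333

w1 = Kv₀ = (6, -1, -1)
w2 = Kw1 = (38, -10, -12)
Ratio at component: 38 / 6 = 6.333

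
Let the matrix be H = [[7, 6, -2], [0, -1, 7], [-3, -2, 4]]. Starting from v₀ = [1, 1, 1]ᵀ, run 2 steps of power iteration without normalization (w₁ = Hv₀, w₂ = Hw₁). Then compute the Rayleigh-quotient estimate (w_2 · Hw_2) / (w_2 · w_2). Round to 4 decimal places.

λ ≈ 7.8759

w1 = Hv₀ = (11, 6, -1)
w2 = Hw1 = (115, -13, -49)
Hw2 = (825, -330, -515)
w2·Hw2 = 115·825 + (-13)·(-330) + (-49)·(-515) = 124400; w2·w2 = 115·115 + (-13)·(-13) + (-49)·(-49) = 15795
λ ≈ 124400/15795 = 7.8759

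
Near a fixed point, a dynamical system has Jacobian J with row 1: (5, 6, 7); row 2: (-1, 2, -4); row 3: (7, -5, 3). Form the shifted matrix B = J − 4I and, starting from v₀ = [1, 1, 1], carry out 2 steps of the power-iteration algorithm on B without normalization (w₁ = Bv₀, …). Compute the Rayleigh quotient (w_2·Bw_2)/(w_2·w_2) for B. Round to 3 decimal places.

B = J − 4I has rows (1, 6, 7); (-1, -2, -4); (7, -5, -1)
w1 = Bv₀ = (14, -7, 1)
w2 = Bw1 = (-21, -4, 132)
Bw2 = (879, -499, -259)
w2·Bw2 = -50651; w2·w2 = 17881; μ ≈ -50651/17881 = -2.833

μ ≈ -2.833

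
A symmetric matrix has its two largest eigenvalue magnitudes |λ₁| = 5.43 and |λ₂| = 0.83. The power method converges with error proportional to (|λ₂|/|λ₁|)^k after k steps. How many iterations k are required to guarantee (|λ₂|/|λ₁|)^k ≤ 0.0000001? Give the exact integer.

9

|λ₂/λ₁| = 0.83/5.43 = 0.15285
Need k ≥ ln(0.0000001) / ln(0.15285) = -16.1181 / -1.8783 ≈ 8.581
Smallest integer k satisfying the bound: 9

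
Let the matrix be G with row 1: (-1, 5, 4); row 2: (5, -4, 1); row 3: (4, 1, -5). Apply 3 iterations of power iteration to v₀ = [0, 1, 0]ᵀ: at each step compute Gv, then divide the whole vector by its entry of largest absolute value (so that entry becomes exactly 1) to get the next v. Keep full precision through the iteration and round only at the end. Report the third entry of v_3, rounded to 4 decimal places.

Gv0 = (5.00000, -4.00000, 1.00000); divide by 5.00000 → v1 = (1.00000, -0.80000, 0.20000)
Gv1 = (-4.20000, 8.40000, 2.20000); divide by 8.40000 → v2 = (-0.50000, 1.00000, 0.26190)
Gv2 = (6.54762, -6.23810, -2.30952); divide by 6.54762 → v3 = (1.00000, -0.95273, -0.35273)
Requested entry of v3: -97/275 = -0.3527

-0.3527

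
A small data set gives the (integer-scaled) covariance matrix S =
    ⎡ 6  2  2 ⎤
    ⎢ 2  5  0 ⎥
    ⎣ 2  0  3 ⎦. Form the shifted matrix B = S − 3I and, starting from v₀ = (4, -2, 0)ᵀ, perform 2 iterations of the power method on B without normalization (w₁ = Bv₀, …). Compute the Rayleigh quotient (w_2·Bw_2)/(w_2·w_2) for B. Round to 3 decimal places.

B = S − 3I has rows (3, 2, 2); (2, 2, 0); (2, 0, 0)
w1 = Bv₀ = (3·4 + 2·(-2) + 2·0; 2·4 + 2·(-2) + 0·0; 2·4 + 0·(-2) + 0·0) = (8, 4, 8)
w2 = Bw1 = (3·8 + 2·4 + 2·8; 2·8 + 2·4 + 0·8; 2·8 + 0·4 + 0·8) = (48, 24, 16)
Bw2 = (224, 144, 96)
w2·Bw2 = 15744; w2·w2 = 3136; μ ≈ 15744/3136 = 5.020

5.020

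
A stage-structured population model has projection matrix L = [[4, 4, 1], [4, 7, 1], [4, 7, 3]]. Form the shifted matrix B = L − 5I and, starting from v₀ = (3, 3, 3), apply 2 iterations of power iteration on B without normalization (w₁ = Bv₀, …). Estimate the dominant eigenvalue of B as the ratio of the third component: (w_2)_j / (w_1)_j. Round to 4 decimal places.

μ ≈ 5.2222

B = L − 5I has rows (-1, 4, 1); (4, 2, 1); (4, 7, -2)
w1 = Bv₀ = (12, 21, 27)
w2 = Bw1 = (99, 117, 141)
Ratio: 141/27 = 5.2222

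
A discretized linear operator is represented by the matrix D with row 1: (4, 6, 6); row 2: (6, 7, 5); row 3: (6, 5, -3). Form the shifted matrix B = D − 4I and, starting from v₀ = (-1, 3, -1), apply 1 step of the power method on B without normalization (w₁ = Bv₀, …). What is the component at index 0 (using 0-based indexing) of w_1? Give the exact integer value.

B = D − 4I has rows (0, 6, 6); (6, 3, 5); (6, 5, -7)
w1 = Bv₀ = (0·(-1) + 6·3 + 6·(-1); 6·(-1) + 3·3 + 5·(-1); 6·(-1) + 5·3 + (-7)·(-1)) = (12, -2, 16)
Requested component of w1: 12

12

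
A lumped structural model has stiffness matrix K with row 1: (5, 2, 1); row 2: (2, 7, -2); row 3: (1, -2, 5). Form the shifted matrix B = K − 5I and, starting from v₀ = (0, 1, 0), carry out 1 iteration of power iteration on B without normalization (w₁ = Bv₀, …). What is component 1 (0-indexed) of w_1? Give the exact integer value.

B = K − 5I has rows (0, 2, 1); (2, 2, -2); (1, -2, 0)
w1 = Bv₀ = (0·0 + 2·1 + 1·0; 2·0 + 2·1 + (-2)·0; 1·0 + (-2)·1 + 0·0) = (2, 2, -2)
Requested component of w1: 2

2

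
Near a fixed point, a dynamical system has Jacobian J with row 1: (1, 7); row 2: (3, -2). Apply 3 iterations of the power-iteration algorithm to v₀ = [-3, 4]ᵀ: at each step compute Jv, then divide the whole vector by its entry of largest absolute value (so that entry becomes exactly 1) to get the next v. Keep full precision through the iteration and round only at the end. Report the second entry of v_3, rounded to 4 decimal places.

-0.7474

Jv0 = (25.00000, -17.00000); divide by 25.00000 → v1 = (1.00000, -0.68000)
Jv1 = (-3.76000, 4.36000); divide by 4.36000 → v2 = (-0.86239, 1.00000)
Jv2 = (6.13761, -4.58716); divide by 6.13761 → v3 = (1.00000, -0.74738)
Requested entry of v3: -500/669 = -0.7474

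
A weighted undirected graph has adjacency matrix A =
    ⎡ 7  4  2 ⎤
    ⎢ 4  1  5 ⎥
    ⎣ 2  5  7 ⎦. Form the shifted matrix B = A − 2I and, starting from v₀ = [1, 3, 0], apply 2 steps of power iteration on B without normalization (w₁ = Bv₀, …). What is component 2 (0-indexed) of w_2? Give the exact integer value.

124

B = A − 2I has rows (5, 4, 2); (4, -1, 5); (2, 5, 5)
w1 = Bv₀ = (17, 1, 17)
w2 = Bw1 = (123, 152, 124)
Requested component of w2: 124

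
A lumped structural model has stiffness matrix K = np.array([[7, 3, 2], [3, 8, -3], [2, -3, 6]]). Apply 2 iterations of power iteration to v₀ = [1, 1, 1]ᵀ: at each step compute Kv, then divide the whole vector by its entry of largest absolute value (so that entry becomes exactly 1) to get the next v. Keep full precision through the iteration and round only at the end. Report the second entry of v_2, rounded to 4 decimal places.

Kv0 = (12.00000, 8.00000, 5.00000); divide by 12.00000 → v1 = (1.00000, 0.66667, 0.41667)
Kv1 = (9.83333, 7.08333, 2.50000); divide by 9.83333 → v2 = (1.00000, 0.72034, 0.25424)
Requested entry of v2: 85/118 = 0.7203

0.7203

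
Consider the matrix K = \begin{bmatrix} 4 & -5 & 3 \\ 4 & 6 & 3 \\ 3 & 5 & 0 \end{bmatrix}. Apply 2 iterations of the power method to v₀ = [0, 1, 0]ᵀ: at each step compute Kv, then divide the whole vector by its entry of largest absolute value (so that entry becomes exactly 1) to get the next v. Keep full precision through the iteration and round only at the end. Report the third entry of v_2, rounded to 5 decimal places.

-0.42857

Kv0 = (-5.000000, 6.000000, 5.000000); divide by 6.000000 → v1 = (-0.833333, 1.000000, 0.833333)
Kv1 = (-5.833333, 5.166667, 2.500000); divide by -5.833333 → v2 = (1.000000, -0.885714, -0.428571)
Requested entry of v2: 15/-35 = -0.42857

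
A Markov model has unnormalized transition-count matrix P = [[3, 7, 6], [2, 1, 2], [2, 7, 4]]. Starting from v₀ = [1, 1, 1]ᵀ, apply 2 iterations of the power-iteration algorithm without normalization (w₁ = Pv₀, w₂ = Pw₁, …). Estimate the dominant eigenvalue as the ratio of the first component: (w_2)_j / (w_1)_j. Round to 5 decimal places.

λ ≈ 10.06250

w1 = Pv₀ = (16, 5, 13)
w2 = Pw1 = (161, 63, 119)
Ratio at component: 161 / 16 = 10.06250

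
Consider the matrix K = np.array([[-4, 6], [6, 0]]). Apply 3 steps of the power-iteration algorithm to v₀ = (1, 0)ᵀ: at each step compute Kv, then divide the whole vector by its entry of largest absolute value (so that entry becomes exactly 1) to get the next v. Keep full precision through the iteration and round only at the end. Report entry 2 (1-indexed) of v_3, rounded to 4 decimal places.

-0.8864

Kv0 = (-4.00000, 6.00000); divide by 6.00000 → v1 = (-0.66667, 1.00000)
Kv1 = (8.66667, -4.00000); divide by 8.66667 → v2 = (1.00000, -0.46154)
Kv2 = (-6.76923, 6.00000); divide by -6.76923 → v3 = (1.00000, -0.88636)
Requested entry of v3: 312/-352 = -0.8864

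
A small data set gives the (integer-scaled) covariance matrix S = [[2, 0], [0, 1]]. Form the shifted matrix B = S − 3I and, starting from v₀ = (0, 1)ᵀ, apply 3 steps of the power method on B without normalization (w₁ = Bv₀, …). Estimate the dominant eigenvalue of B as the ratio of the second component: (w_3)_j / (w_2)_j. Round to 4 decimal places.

-2.0000

B = S − 3I has rows (-1, 0); (0, -2)
w1 = Bv₀ = (0, -2)
w2 = Bw1 = (0, 4)
w3 = Bw2 = (0, -8)
Ratio: -8/4 = -2.0000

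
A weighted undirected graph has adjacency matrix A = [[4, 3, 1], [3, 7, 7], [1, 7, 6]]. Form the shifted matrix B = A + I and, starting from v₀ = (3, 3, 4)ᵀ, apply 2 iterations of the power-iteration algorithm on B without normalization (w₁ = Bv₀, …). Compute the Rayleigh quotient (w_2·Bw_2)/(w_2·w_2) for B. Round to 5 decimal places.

15.32440

B = A + I has rows (5, 3, 1); (3, 8, 7); (1, 7, 7)
w1 = Bv₀ = (5·3 + 3·3 + 1·4; 3·3 + 8·3 + 7·4; 1·3 + 7·3 + 7·4) = (28, 61, 52)
w2 = Bw1 = (5·28 + 3·61 + 1·52; 3·28 + 8·61 + 7·52; 1·28 + 7·61 + 7·52) = (375, 936, 819)
Bw2 = (5502, 14346, 12660)
w2·Bw2 = 25859646; w2·w2 = 1687482; μ ≈ 25859646/1687482 = 15.32440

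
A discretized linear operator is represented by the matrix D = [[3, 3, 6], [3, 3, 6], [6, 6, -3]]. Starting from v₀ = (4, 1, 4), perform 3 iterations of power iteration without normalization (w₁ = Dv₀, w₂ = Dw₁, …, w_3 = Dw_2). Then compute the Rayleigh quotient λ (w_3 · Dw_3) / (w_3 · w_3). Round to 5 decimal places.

w1 = Dv₀ = (39, 39, 18)
w2 = Dw1 = (342, 342, 414)
w3 = Dw2 = (4536, 4536, 2862)
Dw3 = (44388, 44388, 45846)
w3·Dw3 = 4536·44388 + 4536·44388 + 2862·45846 = 533899188; w3·w3 = 4536·4536 + 4536·4536 + 2862·2862 = 49341636
λ ≈ 533899188/49341636 = 10.82046

10.82046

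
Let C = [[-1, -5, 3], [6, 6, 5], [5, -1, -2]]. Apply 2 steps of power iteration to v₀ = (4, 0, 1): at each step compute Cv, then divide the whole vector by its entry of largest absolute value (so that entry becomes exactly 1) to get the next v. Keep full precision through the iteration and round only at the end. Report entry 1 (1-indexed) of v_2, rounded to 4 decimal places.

-0.3488

Cv0 = (-1.00000, 29.00000, 18.00000); divide by 29.00000 → v1 = (-0.03448, 1.00000, 0.62069)
Cv1 = (-3.10345, 8.89655, -2.41379); divide by 8.89655 → v2 = (-0.34884, 1.00000, -0.27132)
Requested entry of v2: -90/258 = -0.3488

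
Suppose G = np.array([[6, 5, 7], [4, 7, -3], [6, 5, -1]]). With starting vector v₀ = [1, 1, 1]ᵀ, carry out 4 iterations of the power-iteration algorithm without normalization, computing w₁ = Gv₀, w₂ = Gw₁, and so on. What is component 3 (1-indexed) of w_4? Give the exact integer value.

w1 = Gv₀ = (18, 8, 10)
w2 = Gw1 = (218, 98, 138)
w3 = Gw2 = (2764, 1144, 1660)
w4 = Gw3 = (33924, 14084, 20644)
The requested component of w4 is 20644.

20644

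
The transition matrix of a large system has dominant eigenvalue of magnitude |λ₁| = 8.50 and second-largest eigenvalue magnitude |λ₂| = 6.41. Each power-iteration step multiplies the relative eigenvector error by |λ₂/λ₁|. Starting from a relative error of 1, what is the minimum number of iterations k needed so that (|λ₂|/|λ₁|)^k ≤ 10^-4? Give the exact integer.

|λ₂/λ₁| = 6.41/8.50 = 0.75412
Need k ≥ ln(10^-4) / ln(0.75412) = -9.2103 / -0.2822 ≈ 32.637
Smallest integer k satisfying the bound: 33

33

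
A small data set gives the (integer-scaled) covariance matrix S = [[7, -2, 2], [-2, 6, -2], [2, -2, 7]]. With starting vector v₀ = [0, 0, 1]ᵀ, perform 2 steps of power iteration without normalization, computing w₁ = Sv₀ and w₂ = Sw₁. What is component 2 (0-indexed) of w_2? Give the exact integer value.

w1 = Sv₀ = (7·0 + (-2)·0 + 2·1; (-2)·0 + 6·0 + (-2)·1; 2·0 + (-2)·0 + 7·1) = (2, -2, 7)
w2 = Sw1 = (7·2 + (-2)·(-2) + 2·7; (-2)·2 + 6·(-2) + (-2)·7; 2·2 + (-2)·(-2) + 7·7) = (32, -30, 57)
The requested component of w2 is 57.

57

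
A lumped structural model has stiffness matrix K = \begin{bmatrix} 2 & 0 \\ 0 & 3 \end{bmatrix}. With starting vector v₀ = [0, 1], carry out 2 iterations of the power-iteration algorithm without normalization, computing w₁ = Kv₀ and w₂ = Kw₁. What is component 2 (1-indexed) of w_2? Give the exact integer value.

9

w1 = Kv₀ = (0, 3)
w2 = Kw1 = (0, 9)
The requested component of w2 is 9.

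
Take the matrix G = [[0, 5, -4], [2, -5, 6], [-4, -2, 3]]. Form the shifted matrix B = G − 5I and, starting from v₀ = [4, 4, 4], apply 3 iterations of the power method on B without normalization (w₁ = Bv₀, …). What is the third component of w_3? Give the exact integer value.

-672

B = G − 5I has rows (-5, 5, -4); (2, -10, 6); (-4, -2, -2)
w1 = Bv₀ = ((-5)·4 + 5·4 + (-4)·4; 2·4 + (-10)·4 + 6·4; (-4)·4 + (-2)·4 + (-2)·4) = (-16, -8, -32)
w2 = Bw1 = ((-5)·(-16) + 5·(-8) + (-4)·(-32); 2·(-16) + (-10)·(-8) + 6·(-32); (-4)·(-16) + (-2)·(-8) + (-2)·(-32)) = (168, -144, 144)
w3 = Bw2 = (-2136, 2640, -672)
Requested component of w3: -672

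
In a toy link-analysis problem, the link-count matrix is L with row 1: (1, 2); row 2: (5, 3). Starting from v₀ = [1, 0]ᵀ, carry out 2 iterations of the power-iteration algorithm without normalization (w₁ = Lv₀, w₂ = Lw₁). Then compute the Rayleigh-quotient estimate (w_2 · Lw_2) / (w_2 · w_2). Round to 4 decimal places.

w1 = Lv₀ = (1·1 + 2·0; 5·1 + 3·0) = (1, 5)
w2 = Lw1 = (1·1 + 2·5; 5·1 + 3·5) = (11, 20)
Lw2 = (51, 115)
w2·Lw2 = 11·51 + 20·115 = 2861; w2·w2 = 11·11 + 20·20 = 521
λ ≈ 2861/521 = 5.4914

λ ≈ 5.4914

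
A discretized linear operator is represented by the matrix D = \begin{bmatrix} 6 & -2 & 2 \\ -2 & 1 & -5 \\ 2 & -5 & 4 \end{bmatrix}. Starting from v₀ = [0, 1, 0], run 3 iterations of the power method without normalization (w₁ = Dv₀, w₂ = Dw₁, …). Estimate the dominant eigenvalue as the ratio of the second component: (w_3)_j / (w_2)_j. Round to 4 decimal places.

w1 = Dv₀ = (6·0 + (-2)·1 + 2·0; (-2)·0 + 1·1 + (-5)·0; 2·0 + (-5)·1 + 4·0) = (-2, 1, -5)
w2 = Dw1 = (6·(-2) + (-2)·1 + 2·(-5); (-2)·(-2) + 1·1 + (-5)·(-5); 2·(-2) + (-5)·1 + 4·(-5)) = (-24, 30, -29)
w3 = Dw2 = (-262, 223, -314)
Ratio at component: 223 / 30 = 7.4333

λ ≈ 7.4333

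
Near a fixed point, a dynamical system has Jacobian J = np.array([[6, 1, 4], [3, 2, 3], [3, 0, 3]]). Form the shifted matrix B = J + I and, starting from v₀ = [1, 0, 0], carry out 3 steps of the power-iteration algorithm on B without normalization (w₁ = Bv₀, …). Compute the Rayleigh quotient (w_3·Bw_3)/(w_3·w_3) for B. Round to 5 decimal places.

μ ≈ 9.79543

B = J + I has rows (7, 1, 4); (3, 3, 3); (3, 0, 4)
w1 = Bv₀ = (7, 3, 3)
w2 = Bw1 = (64, 39, 33)
w3 = Bw2 = (619, 408, 324)
Bw3 = (6037, 4053, 3153)
w3·Bw3 = 6412099; w3·w3 = 654601; μ ≈ 6412099/654601 = 9.79543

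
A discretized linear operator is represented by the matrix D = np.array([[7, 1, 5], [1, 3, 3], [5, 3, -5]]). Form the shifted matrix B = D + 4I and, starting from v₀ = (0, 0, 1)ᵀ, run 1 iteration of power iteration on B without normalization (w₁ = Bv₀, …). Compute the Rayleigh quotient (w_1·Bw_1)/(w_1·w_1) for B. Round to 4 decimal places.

μ ≈ 8.5429

B = D + 4I has rows (11, 1, 5); (1, 7, 3); (5, 3, -1)
w1 = Bv₀ = (5, 3, -1)
Bw1 = (53, 23, 35)
w1·Bw1 = 299; w1·w1 = 35; μ ≈ 299/35 = 8.5429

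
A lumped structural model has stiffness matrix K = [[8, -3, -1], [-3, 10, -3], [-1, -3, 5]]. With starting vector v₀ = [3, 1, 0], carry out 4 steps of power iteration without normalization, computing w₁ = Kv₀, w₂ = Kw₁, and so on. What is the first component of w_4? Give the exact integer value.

w1 = Kv₀ = (21, 1, -6)
w2 = Kw1 = (171, -35, -54)
w3 = Kw2 = (1527, -701, -336)
w4 = Kw3 = (14655, -10583, -1104)
The requested component of w4 is 14655.

14655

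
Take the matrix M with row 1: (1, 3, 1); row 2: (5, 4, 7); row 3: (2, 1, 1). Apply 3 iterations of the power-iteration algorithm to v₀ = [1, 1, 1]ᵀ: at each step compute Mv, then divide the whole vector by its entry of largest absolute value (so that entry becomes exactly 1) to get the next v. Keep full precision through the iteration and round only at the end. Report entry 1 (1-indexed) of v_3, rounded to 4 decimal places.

0.4548

Mv0 = (5.00000, 16.00000, 4.00000); divide by 16.00000 → v1 = (0.31250, 1.00000, 0.25000)
Mv1 = (3.56250, 7.31250, 1.87500); divide by 7.31250 → v2 = (0.48718, 1.00000, 0.25641)
Mv2 = (3.74359, 8.23077, 2.23077); divide by 8.23077 → v3 = (0.45483, 1.00000, 0.27103)
Requested entry of v3: 438/963 = 0.4548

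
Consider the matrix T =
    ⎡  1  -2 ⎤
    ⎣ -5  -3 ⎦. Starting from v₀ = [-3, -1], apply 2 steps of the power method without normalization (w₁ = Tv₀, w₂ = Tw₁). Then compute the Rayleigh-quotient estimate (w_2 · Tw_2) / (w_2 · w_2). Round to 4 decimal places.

-4.9138

w1 = Tv₀ = (1·(-3) + (-2)·(-1); (-5)·(-3) + (-3)·(-1)) = (-1, 18)
w2 = Tw1 = (1·(-1) + (-2)·18; (-5)·(-1) + (-3)·18) = (-37, -49)
Tw2 = (61, 332)
w2·Tw2 = (-37)·61 + (-49)·332 = -18525; w2·w2 = (-37)·(-37) + (-49)·(-49) = 3770
λ ≈ -18525/3770 = -4.9138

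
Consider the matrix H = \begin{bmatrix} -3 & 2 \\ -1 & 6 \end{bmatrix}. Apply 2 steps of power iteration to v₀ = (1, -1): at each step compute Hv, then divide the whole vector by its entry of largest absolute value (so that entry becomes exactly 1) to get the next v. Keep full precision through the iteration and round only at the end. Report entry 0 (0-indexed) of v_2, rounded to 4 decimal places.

Hv0 = (-5.00000, -7.00000); divide by -7.00000 → v1 = (0.71429, 1.00000)
Hv1 = (-0.14286, 5.28571); divide by 5.28571 → v2 = (-0.02703, 1.00000)
Requested entry of v2: 1/-37 = -0.0270

-0.0270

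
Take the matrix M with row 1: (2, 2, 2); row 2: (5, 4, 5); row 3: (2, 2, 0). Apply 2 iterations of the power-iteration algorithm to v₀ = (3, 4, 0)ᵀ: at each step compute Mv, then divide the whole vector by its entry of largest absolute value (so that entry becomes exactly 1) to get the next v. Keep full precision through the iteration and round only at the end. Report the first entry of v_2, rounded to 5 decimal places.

Mv0 = (14.000000, 31.000000, 14.000000); divide by 31.000000 → v1 = (0.451613, 1.000000, 0.451613)
Mv1 = (3.806452, 8.516129, 2.903226); divide by 8.516129 → v2 = (0.446970, 1.000000, 0.340909)
Requested entry of v2: 118/264 = 0.44697

0.44697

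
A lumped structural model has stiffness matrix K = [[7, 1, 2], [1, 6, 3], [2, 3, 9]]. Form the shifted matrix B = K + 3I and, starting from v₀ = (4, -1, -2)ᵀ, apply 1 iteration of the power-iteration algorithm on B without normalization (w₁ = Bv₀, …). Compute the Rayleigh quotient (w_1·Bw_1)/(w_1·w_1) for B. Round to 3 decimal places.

B = K + 3I has rows (10, 1, 2); (1, 9, 3); (2, 3, 12)
w1 = Bv₀ = (10·4 + 1·(-1) + 2·(-2); 1·4 + 9·(-1) + 3·(-2); 2·4 + 3·(-1) + 12·(-2)) = (35, -11, -19)
Bw1 = (301, -121, -191)
w1·Bw1 = 15495; w1·w1 = 1707; μ ≈ 15495/1707 = 9.077

9.077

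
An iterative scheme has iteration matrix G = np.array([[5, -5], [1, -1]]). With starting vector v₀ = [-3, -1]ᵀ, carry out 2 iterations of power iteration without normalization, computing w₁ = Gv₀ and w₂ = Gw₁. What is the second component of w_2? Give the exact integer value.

-8

w1 = Gv₀ = (5·(-3) + (-5)·(-1); 1·(-3) + (-1)·(-1)) = (-10, -2)
w2 = Gw1 = (5·(-10) + (-5)·(-2); 1·(-10) + (-1)·(-2)) = (-40, -8)
The requested component of w2 is -8.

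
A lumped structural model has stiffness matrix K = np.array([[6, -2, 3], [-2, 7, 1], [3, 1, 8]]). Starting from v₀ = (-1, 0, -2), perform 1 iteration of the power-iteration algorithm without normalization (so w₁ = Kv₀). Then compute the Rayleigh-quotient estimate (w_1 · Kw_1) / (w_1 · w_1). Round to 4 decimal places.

10.1386

w1 = Kv₀ = (6·(-1) + (-2)·0 + 3·(-2); (-2)·(-1) + 7·0 + 1·(-2); 3·(-1) + 1·0 + 8·(-2)) = (-12, 0, -19)
Kw1 = (-129, 5, -188)
w1·Kw1 = (-12)·(-129) + 0·5 + (-19)·(-188) = 5120; w1·w1 = (-12)·(-12) + 0·0 + (-19)·(-19) = 505
λ ≈ 5120/505 = 10.1386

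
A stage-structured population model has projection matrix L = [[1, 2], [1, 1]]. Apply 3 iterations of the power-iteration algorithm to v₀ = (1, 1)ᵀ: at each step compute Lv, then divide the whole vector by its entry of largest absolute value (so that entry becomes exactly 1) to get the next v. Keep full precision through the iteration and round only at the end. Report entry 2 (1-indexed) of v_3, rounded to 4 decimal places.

0.7059

Lv0 = (3.00000, 2.00000); divide by 3.00000 → v1 = (1.00000, 0.66667)
Lv1 = (2.33333, 1.66667); divide by 2.33333 → v2 = (1.00000, 0.71429)
Lv2 = (2.42857, 1.71429); divide by 2.42857 → v3 = (1.00000, 0.70588)
Requested entry of v3: 12/17 = 0.7059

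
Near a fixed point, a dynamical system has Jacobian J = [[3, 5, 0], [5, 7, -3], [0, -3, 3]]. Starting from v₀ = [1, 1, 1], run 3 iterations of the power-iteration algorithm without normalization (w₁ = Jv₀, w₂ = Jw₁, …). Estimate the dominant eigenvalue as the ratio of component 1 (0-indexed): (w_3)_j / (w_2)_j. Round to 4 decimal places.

w1 = Jv₀ = (3·1 + 5·1 + 0·1; 5·1 + 7·1 + (-3)·1; 0·1 + (-3)·1 + 3·1) = (8, 9, 0)
w2 = Jw1 = (3·8 + 5·9 + 0·0; 5·8 + 7·9 + (-3)·0; 0·8 + (-3)·9 + 3·0) = (69, 103, -27)
w3 = Jw2 = (722, 1147, -390)
Ratio at component: 1147 / 103 = 11.1359

11.1359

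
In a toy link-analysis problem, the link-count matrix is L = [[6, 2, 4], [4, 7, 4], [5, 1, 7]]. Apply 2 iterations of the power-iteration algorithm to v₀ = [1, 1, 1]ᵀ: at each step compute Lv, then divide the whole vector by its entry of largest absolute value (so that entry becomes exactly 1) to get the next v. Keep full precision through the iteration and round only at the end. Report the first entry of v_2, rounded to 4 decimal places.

Lv0 = (12.00000, 15.00000, 13.00000); divide by 15.00000 → v1 = (0.80000, 1.00000, 0.86667)
Lv1 = (10.26667, 13.66667, 11.06667); divide by 13.66667 → v2 = (0.75122, 1.00000, 0.80976)
Requested entry of v2: 154/205 = 0.7512

0.7512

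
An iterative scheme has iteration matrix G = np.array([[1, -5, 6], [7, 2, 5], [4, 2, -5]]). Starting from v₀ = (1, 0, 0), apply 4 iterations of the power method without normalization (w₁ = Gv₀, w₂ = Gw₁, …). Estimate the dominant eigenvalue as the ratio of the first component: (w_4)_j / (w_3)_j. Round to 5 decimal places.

λ ≈ -0.33040

w1 = Gv₀ = (1, 7, 4)
w2 = Gw1 = (-10, 41, -2)
w3 = Gw2 = (-227, 2, 52)
w4 = Gw3 = (75, -1325, -1164)
Ratio at component: 75 / -227 = -0.33040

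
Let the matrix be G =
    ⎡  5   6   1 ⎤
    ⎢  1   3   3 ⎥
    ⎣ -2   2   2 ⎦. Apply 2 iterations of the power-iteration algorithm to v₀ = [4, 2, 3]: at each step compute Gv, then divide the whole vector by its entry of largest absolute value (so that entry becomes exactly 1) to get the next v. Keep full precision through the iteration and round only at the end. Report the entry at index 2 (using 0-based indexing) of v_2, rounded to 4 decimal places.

Gv0 = (35.00000, 19.00000, 2.00000); divide by 35.00000 → v1 = (1.00000, 0.54286, 0.05714)
Gv1 = (8.31429, 2.80000, -0.80000); divide by 8.31429 → v2 = (1.00000, 0.33677, -0.09622)
Requested entry of v2: -28/291 = -0.0962

-0.0962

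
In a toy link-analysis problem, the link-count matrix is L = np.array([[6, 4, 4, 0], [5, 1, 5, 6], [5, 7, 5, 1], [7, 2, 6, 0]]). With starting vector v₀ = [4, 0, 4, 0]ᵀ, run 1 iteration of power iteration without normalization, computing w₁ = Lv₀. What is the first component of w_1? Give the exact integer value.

40

w1 = Lv₀ = (40, 40, 40, 52)
The requested component of w1 is 40.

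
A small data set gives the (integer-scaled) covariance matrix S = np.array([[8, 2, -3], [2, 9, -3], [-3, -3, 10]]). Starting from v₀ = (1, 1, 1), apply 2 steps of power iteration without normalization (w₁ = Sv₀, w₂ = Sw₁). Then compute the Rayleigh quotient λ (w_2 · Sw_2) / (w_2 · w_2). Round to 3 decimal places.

w1 = Sv₀ = (8·1 + 2·1 + (-3)·1; 2·1 + 9·1 + (-3)·1; (-3)·1 + (-3)·1 + 10·1) = (7, 8, 4)
w2 = Sw1 = (8·7 + 2·8 + (-3)·4; 2·7 + 9·8 + (-3)·4; (-3)·7 + (-3)·8 + 10·4) = (60, 74, -5)
Sw2 = (643, 801, -452)
w2·Sw2 = 60·643 + 74·801 + (-5)·(-452) = 100114; w2·w2 = 60·60 + 74·74 + (-5)·(-5) = 9101
λ ≈ 100114/9101 = 11.000

11.000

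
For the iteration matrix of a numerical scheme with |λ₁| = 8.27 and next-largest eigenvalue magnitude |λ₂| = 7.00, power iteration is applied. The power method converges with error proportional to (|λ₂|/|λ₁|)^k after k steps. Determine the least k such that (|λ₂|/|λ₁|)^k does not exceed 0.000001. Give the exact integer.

83

|λ₂/λ₁| = 7.00/8.27 = 0.84643
Need k ≥ ln(0.000001) / ln(0.84643) = -13.8155 / -0.1667 ≈ 82.864
Smallest integer k satisfying the bound: 83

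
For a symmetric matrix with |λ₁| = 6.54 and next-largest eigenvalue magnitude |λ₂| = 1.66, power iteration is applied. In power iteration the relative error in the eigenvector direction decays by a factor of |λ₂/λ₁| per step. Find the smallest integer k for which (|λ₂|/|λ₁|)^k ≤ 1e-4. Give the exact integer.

7

|λ₂/λ₁| = 1.66/6.54 = 0.25382
Need k ≥ ln(1e-4) / ln(0.25382) = -9.2103 / -1.3711 ≈ 6.717
Smallest integer k satisfying the bound: 7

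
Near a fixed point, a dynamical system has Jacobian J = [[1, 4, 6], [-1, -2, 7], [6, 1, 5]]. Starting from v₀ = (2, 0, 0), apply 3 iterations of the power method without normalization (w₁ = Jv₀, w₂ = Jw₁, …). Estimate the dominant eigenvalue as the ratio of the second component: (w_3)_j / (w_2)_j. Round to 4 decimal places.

2.9302

w1 = Jv₀ = (1·2 + 4·0 + 6·0; (-1)·2 + (-2)·0 + 7·0; 6·2 + 1·0 + 5·0) = (2, -2, 12)
w2 = Jw1 = (1·2 + 4·(-2) + 6·12; (-1)·2 + (-2)·(-2) + 7·12; 6·2 + 1·(-2) + 5·12) = (66, 86, 70)
w3 = Jw2 = (830, 252, 832)
Ratio at component: 252 / 86 = 2.9302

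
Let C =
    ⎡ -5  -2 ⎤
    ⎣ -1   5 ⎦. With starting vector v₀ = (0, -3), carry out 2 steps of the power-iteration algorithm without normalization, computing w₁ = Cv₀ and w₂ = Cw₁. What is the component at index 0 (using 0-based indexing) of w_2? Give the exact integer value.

w1 = Cv₀ = ((-5)·0 + (-2)·(-3); (-1)·0 + 5·(-3)) = (6, -15)
w2 = Cw1 = ((-5)·6 + (-2)·(-15); (-1)·6 + 5·(-15)) = (0, -81)
The requested component of w2 is 0.

0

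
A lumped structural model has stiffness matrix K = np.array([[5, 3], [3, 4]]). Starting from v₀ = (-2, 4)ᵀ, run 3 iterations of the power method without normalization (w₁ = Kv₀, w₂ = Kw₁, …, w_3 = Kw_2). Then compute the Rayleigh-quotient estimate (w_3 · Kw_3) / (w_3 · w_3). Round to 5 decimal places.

7.53603

w1 = Kv₀ = (5·(-2) + 3·4; 3·(-2) + 4·4) = (2, 10)
w2 = Kw1 = (5·2 + 3·10; 3·2 + 4·10) = (40, 46)
w3 = Kw2 = (338, 304)
Kw3 = (2602, 2230)
w3·Kw3 = 338·2602 + 304·2230 = 1557396; w3·w3 = 338·338 + 304·304 = 206660
λ ≈ 1557396/206660 = 7.53603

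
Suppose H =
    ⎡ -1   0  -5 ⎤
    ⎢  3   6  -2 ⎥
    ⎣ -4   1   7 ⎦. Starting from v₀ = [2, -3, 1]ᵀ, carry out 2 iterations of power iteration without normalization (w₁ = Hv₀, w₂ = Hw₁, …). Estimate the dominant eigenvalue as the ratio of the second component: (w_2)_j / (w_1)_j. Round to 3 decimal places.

w1 = Hv₀ = ((-1)·2 + 0·(-3) + (-5)·1; 3·2 + 6·(-3) + (-2)·1; (-4)·2 + 1·(-3) + 7·1) = (-7, -14, -4)
w2 = Hw1 = ((-1)·(-7) + 0·(-14) + (-5)·(-4); 3·(-7) + 6·(-14) + (-2)·(-4); (-4)·(-7) + 1·(-14) + 7·(-4)) = (27, -97, -14)
Ratio at component: -97 / -14 = 6.929

6.929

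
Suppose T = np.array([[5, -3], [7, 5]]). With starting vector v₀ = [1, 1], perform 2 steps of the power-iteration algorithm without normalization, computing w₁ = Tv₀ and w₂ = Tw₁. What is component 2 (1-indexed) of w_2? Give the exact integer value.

74

w1 = Tv₀ = (5·1 + (-3)·1; 7·1 + 5·1) = (2, 12)
w2 = Tw1 = (5·2 + (-3)·12; 7·2 + 5·12) = (-26, 74)
The requested component of w2 is 74.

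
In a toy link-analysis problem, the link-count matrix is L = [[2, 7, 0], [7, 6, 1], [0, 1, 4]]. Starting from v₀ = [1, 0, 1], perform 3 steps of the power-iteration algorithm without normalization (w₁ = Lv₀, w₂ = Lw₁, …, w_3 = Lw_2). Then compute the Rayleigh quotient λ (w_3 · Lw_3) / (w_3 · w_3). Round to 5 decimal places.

w1 = Lv₀ = (2, 8, 4)
w2 = Lw1 = (60, 66, 24)
w3 = Lw2 = (582, 840, 162)
Lw3 = (7044, 9276, 1488)
w3·Lw3 = 582·7044 + 840·9276 + 162·1488 = 12132504; w3·w3 = 582·582 + 840·840 + 162·162 = 1070568
λ ≈ 12132504/1070568 = 11.33277

λ ≈ 11.33277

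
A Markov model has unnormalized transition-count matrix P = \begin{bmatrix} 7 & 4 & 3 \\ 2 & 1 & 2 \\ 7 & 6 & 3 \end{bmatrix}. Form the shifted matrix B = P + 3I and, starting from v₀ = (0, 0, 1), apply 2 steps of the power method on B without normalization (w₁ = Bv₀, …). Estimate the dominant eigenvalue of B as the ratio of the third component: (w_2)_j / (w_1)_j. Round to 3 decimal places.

11.500

B = P + 3I has rows (10, 4, 3); (2, 4, 2); (7, 6, 6)
w1 = Bv₀ = (10·0 + 4·0 + 3·1; 2·0 + 4·0 + 2·1; 7·0 + 6·0 + 6·1) = (3, 2, 6)
w2 = Bw1 = (10·3 + 4·2 + 3·6; 2·3 + 4·2 + 2·6; 7·3 + 6·2 + 6·6) = (56, 26, 69)
Ratio: 69/6 = 11.500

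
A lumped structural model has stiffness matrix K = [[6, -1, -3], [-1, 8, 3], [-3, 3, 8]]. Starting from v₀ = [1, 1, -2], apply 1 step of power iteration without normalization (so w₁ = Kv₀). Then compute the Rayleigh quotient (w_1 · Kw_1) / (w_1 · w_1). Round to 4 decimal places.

9.8413

w1 = Kv₀ = (11, 1, -16)
Kw1 = (113, -51, -158)
w1·Kw1 = 11·113 + 1·(-51) + (-16)·(-158) = 3720; w1·w1 = 11·11 + 1·1 + (-16)·(-16) = 378
λ ≈ 3720/378 = 9.8413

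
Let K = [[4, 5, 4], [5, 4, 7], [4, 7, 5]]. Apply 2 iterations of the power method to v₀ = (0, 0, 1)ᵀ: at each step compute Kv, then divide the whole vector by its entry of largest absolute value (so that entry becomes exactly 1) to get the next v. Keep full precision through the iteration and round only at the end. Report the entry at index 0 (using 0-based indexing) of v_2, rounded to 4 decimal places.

0.7889

Kv0 = (4.00000, 7.00000, 5.00000); divide by 7.00000 → v1 = (0.57143, 1.00000, 0.71429)
Kv1 = (10.14286, 11.85714, 12.85714); divide by 12.85714 → v2 = (0.78889, 0.92222, 1.00000)
Requested entry of v2: 71/90 = 0.7889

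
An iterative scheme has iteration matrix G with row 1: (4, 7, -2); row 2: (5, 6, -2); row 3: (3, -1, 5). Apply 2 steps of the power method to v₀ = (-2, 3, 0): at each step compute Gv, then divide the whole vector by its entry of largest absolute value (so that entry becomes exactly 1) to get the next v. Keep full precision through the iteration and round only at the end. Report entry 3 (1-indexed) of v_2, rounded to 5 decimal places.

-0.10687

Gv0 = (13.000000, 8.000000, -9.000000); divide by 13.000000 → v1 = (1.000000, 0.615385, -0.692308)
Gv1 = (9.692308, 10.076923, -1.076923); divide by 10.076923 → v2 = (0.961832, 1.000000, -0.106870)
Requested entry of v2: -14/131 = -0.10687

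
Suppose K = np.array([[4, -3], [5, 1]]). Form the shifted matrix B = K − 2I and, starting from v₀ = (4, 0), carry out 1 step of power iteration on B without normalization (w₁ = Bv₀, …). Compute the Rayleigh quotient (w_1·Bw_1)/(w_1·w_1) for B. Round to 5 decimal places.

B = K − 2I has rows (2, -3); (5, -1)
w1 = Bv₀ = (2·4 + (-3)·0; 5·4 + (-1)·0) = (8, 20)
Bw1 = (-44, 20)
w1·Bw1 = 48; w1·w1 = 464; μ ≈ 48/464 = 0.10345

0.10345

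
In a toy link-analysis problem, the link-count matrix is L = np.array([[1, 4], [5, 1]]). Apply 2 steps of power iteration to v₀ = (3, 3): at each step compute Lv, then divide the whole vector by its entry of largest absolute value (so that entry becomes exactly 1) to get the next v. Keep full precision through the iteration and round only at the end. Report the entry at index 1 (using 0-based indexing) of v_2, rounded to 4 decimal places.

Lv0 = (15.00000, 18.00000); divide by 18.00000 → v1 = (0.83333, 1.00000)
Lv1 = (4.83333, 5.16667); divide by 5.16667 → v2 = (0.93548, 1.00000)
Requested entry of v2: 93/93 = 1.0000

1.0000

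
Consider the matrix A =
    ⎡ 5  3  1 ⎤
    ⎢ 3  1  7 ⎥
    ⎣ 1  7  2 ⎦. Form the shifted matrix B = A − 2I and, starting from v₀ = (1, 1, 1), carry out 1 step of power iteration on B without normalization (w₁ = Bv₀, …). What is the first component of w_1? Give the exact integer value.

7

B = A − 2I has rows (3, 3, 1); (3, -1, 7); (1, 7, 0)
w1 = Bv₀ = (3·1 + 3·1 + 1·1; 3·1 + (-1)·1 + 7·1; 1·1 + 7·1 + 0·1) = (7, 9, 8)
Requested component of w1: 7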